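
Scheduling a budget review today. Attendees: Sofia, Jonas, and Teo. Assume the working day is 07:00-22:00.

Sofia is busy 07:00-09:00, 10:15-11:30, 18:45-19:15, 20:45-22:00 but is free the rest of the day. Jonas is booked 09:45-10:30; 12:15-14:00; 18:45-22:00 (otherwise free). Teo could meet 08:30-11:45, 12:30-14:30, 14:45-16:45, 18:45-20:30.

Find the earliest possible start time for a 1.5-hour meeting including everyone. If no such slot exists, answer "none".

14:45

Sofia free: 09:00-10:15, 11:30-18:45, 19:15-20:45 (invert busy blocks within the working day).
Jonas free: 07:00-09:45, 10:30-12:15, 14:00-18:45 (invert busy blocks within the working day).
Teo free: 08:30-11:45, 12:30-14:30, 14:45-16:45, 18:45-20:30.
Sofia ∩ Jonas: 09:00-09:45, 11:30-12:15, 14:00-18:45.
Sofia ∩ Jonas ∩ Teo: 09:00-09:45, 11:30-11:45, 14:00-14:30, 14:45-16:45.
So the common availability across everyone is 09:00-09:45, 11:30-11:45, 14:00-14:30, 14:45-16:45.
The first common window of at least 90 minutes is 14:45-16:45, so the earliest start is 14:45.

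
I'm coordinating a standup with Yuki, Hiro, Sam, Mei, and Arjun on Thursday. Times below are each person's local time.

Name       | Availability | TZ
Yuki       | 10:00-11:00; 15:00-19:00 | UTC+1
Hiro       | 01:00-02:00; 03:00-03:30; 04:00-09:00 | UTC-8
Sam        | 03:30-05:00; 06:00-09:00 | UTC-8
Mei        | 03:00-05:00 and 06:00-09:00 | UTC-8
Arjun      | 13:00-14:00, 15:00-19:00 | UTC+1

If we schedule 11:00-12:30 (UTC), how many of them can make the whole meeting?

1

Yuki in UTC: 09:00-10:00, 14:00-18:00 (subtract 1h to convert from UTC+1).
Hiro in UTC: 09:00-10:00, 11:00-11:30, 12:00-17:00 (add 8h to convert from UTC-8).
Sam in UTC: 11:30-13:00, 14:00-17:00 (add 8h to convert from UTC-8).
Mei in UTC: 11:00-13:00, 14:00-17:00 (add 8h to convert from UTC-8).
Arjun in UTC: 12:00-13:00, 14:00-18:00 (subtract 1h to convert from UTC+1).
Mei can make the full 11:00-12:30 slot — that's 1.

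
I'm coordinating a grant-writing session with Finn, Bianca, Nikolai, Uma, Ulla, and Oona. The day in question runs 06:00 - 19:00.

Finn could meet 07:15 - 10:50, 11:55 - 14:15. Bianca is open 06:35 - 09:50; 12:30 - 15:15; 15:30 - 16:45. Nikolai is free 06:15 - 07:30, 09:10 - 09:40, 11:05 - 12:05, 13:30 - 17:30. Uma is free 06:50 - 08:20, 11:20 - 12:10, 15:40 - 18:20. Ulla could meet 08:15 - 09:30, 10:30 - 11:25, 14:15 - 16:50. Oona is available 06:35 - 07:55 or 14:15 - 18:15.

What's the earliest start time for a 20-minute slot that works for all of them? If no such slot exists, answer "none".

Finn ∩ Bianca: 07:15-09:50, 12:30-14:15.
Finn ∩ Bianca ∩ Nikolai: 07:15-07:30, 09:10-09:40, 13:30-14:15.
Finn ∩ Bianca ∩ Nikolai ∩ Uma: 07:15-07:30.
Finn ∩ Bianca ∩ Nikolai ∩ Uma ∩ Ulla: ∅.
Finn ∩ Bianca ∩ Nikolai ∩ Uma ∩ Ulla ∩ Oona: ∅.
There is no time when everyone is free.
No common window is at least 20 minutes long.

none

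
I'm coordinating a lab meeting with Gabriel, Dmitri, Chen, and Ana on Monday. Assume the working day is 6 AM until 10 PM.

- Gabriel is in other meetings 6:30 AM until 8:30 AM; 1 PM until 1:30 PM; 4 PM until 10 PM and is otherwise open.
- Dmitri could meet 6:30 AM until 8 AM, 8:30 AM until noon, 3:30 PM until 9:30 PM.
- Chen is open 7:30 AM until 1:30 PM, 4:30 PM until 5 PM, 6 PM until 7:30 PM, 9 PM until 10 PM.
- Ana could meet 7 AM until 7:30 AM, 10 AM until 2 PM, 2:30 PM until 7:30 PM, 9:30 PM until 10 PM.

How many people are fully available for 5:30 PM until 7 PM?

Gabriel free: 06:00-06:30, 08:30-13:00, 13:30-16:00 (invert busy blocks within the working day).
Dmitri free: 06:30-08:00, 08:30-12:00, 15:30-21:30.
Chen free: 07:30-13:30, 16:30-17:00, 18:00-19:30, 21:00-22:00.
Ana free: 07:00-07:30, 10:00-14:00, 14:30-19:30, 21:30-22:00.
Dmitri and Ana can make the full 17:30-19:00 slot — that's 2.

2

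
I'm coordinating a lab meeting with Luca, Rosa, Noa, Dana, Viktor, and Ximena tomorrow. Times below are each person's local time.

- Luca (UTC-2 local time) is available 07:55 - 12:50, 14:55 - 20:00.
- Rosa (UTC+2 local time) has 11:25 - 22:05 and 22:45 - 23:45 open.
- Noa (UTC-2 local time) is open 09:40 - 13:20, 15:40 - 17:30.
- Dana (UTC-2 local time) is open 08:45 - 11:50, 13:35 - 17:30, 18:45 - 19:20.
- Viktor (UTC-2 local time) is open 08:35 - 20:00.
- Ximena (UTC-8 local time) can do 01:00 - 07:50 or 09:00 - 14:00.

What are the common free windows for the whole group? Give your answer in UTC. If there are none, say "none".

Luca in UTC: 09:55-14:50, 16:55-22:00 (add 2h to convert from UTC-2).
Rosa in UTC: 09:25-20:05, 20:45-21:45 (subtract 2h to convert from UTC+2).
Noa in UTC: 11:40-15:20, 17:40-19:30 (add 2h to convert from UTC-2).
Dana in UTC: 10:45-13:50, 15:35-19:30, 20:45-21:20 (add 2h to convert from UTC-2).
Viktor in UTC: 10:35-22:00 (add 2h to convert from UTC-2).
Ximena in UTC: 09:00-15:50, 17:00-22:00 (add 8h to convert from UTC-8).
Luca ∩ Rosa: 09:55-14:50, 16:55-20:05, 20:45-21:45.
Luca ∩ Rosa ∩ Noa: 11:40-14:50, 17:40-19:30.
Luca ∩ Rosa ∩ Noa ∩ Dana: 11:40-13:50, 17:40-19:30.
Luca ∩ Rosa ∩ Noa ∩ Dana ∩ Viktor: 11:40-13:50, 17:40-19:30.
Luca ∩ Rosa ∩ Noa ∩ Dana ∩ Viktor ∩ Ximena: 11:40-13:50, 17:40-19:30.
So the common availability across everyone is 11:40-13:50, 17:40-19:30.

11:40-13:50, 17:40-19:30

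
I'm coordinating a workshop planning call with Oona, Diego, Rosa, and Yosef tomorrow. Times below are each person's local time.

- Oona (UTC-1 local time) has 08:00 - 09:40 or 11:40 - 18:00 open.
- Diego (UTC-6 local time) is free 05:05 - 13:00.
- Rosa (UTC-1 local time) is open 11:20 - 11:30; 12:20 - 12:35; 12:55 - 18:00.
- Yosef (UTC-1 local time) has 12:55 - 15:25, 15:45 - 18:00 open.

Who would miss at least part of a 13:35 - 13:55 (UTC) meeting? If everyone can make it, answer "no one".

Rosa, Yosef

Oona in UTC: 09:00-10:40, 12:40-19:00 (add 1h to convert from UTC-1).
Diego in UTC: 11:05-19:00 (add 6h to convert from UTC-6).
Rosa in UTC: 12:20-12:30, 13:20-13:35, 13:55-19:00 (add 1h to convert from UTC-1).
Yosef in UTC: 13:55-16:25, 16:45-19:00 (add 1h to convert from UTC-1).
Oona: free for 13:35-13:55. Diego: free for 13:35-13:55. Rosa: not fully free for 13:35-13:55. Yosef: not fully free for 13:35-13:55.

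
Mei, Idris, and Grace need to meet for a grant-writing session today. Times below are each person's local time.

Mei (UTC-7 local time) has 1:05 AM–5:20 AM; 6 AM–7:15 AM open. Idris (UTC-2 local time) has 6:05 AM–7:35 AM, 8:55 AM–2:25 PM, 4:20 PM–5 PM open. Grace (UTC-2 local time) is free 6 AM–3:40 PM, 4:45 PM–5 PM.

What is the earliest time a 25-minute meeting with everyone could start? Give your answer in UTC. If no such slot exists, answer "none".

Mei in UTC: 08:05-12:20, 13:00-14:15 (add 7h to convert from UTC-7).
Idris in UTC: 08:05-09:35, 10:55-16:25, 18:20-19:00 (add 2h to convert from UTC-2).
Grace in UTC: 08:00-17:40, 18:45-19:00 (add 2h to convert from UTC-2).
Mei ∩ Idris: 08:05-09:35, 10:55-12:20, 13:00-14:15.
Mei ∩ Idris ∩ Grace: 08:05-09:35, 10:55-12:20, 13:00-14:15.
Those are the intersection windows.
The first common window of at least 25 minutes is 08:05-09:35, so the earliest start is 08:05.

08:05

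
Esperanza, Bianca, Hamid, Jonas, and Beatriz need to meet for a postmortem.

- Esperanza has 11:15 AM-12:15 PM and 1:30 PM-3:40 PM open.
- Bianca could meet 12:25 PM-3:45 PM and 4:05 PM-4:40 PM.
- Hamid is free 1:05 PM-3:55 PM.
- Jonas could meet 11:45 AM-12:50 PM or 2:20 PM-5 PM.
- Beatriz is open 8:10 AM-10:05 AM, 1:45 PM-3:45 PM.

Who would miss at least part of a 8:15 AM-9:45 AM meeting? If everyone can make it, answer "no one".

Bianca, Esperanza, Hamid, Jonas

Esperanza: not fully free for 08:15-09:45. Bianca: not fully free for 08:15-09:45. Hamid: not fully free for 08:15-09:45. Jonas: not fully free for 08:15-09:45. Beatriz: free for 08:15-09:45.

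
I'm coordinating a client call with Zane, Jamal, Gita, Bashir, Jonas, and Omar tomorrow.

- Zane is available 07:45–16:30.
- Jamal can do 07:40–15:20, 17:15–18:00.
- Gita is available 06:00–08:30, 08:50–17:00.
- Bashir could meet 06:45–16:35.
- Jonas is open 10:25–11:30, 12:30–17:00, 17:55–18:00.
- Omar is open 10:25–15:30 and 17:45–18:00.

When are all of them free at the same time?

Zane ∩ Jamal: 07:45-15:20.
Zane ∩ Jamal ∩ Gita: 07:45-08:30, 08:50-15:20.
Zane ∩ Jamal ∩ Gita ∩ Bashir: 07:45-08:30, 08:50-15:20.
Zane ∩ Jamal ∩ Gita ∩ Bashir ∩ Jonas: 10:25-11:30, 12:30-15:20.
Zane ∩ Jamal ∩ Gita ∩ Bashir ∩ Jonas ∩ Omar: 10:25-11:30, 12:30-15:20.
Those are the intersection windows.

10:25-11:30, 12:30-15:20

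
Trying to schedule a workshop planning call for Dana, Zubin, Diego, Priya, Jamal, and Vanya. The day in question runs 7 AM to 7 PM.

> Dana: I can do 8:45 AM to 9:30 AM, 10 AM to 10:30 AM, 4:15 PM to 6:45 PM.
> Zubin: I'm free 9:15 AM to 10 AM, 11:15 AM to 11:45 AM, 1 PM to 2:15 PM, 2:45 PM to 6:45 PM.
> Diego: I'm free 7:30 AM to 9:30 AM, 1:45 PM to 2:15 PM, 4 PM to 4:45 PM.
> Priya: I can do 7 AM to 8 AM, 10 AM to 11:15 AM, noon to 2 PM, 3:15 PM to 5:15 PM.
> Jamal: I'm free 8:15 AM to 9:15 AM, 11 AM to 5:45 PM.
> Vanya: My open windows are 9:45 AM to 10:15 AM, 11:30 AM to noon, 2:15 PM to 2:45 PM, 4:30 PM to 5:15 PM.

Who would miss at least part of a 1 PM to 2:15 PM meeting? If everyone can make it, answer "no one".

Dana, Diego, Priya, Vanya

Dana: not fully free for 13:00-14:15. Zubin: free for 13:00-14:15. Diego: not fully free for 13:00-14:15. Priya: not fully free for 13:00-14:15. Jamal: free for 13:00-14:15. Vanya: not fully free for 13:00-14:15.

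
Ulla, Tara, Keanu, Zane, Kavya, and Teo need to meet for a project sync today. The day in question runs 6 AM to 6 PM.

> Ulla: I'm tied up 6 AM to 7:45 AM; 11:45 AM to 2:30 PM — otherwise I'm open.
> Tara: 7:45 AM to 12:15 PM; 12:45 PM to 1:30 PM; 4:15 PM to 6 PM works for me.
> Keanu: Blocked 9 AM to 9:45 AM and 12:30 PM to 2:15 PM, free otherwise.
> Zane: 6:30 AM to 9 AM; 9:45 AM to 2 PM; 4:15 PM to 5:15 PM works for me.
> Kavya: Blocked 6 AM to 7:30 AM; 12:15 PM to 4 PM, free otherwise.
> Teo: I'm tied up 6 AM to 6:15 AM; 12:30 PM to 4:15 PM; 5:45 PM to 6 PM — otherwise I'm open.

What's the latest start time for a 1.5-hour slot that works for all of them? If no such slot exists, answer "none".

10:15

Ulla free: 07:45-11:45, 14:30-18:00 (invert busy blocks within the working day).
Tara free: 07:45-12:15, 12:45-13:30, 16:15-18:00.
Keanu free: 06:00-09:00, 09:45-12:30, 14:15-18:00 (invert busy blocks within the working day).
Zane free: 06:30-09:00, 09:45-14:00, 16:15-17:15.
Kavya free: 07:30-12:15, 16:00-18:00 (invert busy blocks within the working day).
Teo free: 06:15-12:30, 16:15-17:45 (invert busy blocks within the working day).
Ulla ∩ Tara: 07:45-11:45, 16:15-18:00.
Ulla ∩ Tara ∩ Keanu: 07:45-09:00, 09:45-11:45, 16:15-18:00.
Ulla ∩ Tara ∩ Keanu ∩ Zane: 07:45-09:00, 09:45-11:45, 16:15-17:15.
Ulla ∩ Tara ∩ Keanu ∩ Zane ∩ Kavya: 07:45-09:00, 09:45-11:45, 16:15-17:15.
Ulla ∩ Tara ∩ Keanu ∩ Zane ∩ Kavya ∩ Teo: 07:45-09:00, 09:45-11:45, 16:15-17:15.
Those are the intersection windows.
The last common window of at least 90 minutes is 09:45-11:45; a 90-minute meeting can start as late as 10:15 and still end by 11:45.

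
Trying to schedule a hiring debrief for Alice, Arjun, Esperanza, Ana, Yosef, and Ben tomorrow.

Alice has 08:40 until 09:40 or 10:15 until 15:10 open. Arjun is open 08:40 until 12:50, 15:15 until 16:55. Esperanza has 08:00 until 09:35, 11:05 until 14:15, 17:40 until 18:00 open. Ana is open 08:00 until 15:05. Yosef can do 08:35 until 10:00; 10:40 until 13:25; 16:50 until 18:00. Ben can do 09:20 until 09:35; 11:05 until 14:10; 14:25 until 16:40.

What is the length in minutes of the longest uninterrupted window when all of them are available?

105

Alice ∩ Arjun: 08:40-09:40, 10:15-12:50.
Alice ∩ Arjun ∩ Esperanza: 08:40-09:35, 11:05-12:50.
Alice ∩ Arjun ∩ Esperanza ∩ Ana: 08:40-09:35, 11:05-12:50.
Alice ∩ Arjun ∩ Esperanza ∩ Ana ∩ Yosef: 08:40-09:35, 11:05-12:50.
Alice ∩ Arjun ∩ Esperanza ∩ Ana ∩ Yosef ∩ Ben: 09:20-09:35, 11:05-12:50.
So the common availability across everyone is 09:20-09:35, 11:05-12:50.
The longest is 11:05-12:50 at 105 minutes.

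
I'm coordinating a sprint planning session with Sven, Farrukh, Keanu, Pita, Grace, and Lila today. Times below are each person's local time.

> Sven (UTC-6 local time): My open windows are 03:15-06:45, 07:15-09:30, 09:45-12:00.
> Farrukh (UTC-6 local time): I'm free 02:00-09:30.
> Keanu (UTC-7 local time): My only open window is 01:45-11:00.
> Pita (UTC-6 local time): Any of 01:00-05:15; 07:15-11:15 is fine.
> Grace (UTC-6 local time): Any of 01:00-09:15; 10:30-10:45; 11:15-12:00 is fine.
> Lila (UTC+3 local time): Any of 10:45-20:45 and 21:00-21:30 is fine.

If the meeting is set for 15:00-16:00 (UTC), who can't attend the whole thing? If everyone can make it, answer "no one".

Farrukh, Grace, Sven

Sven in UTC: 09:15-12:45, 13:15-15:30, 15:45-18:00 (add 6h to convert from UTC-6).
Farrukh in UTC: 08:00-15:30 (add 6h to convert from UTC-6).
Keanu in UTC: 08:45-18:00 (add 7h to convert from UTC-7).
Pita in UTC: 07:00-11:15, 13:15-17:15 (add 6h to convert from UTC-6).
Grace in UTC: 07:00-15:15, 16:30-16:45, 17:15-18:00 (add 6h to convert from UTC-6).
Lila in UTC: 07:45-17:45, 18:00-18:30 (subtract 3h to convert from UTC+3).
Sven: not fully free for 15:00-16:00. Farrukh: not fully free for 15:00-16:00. Keanu: free for 15:00-16:00. Pita: free for 15:00-16:00. Grace: not fully free for 15:00-16:00. Lila: free for 15:00-16:00.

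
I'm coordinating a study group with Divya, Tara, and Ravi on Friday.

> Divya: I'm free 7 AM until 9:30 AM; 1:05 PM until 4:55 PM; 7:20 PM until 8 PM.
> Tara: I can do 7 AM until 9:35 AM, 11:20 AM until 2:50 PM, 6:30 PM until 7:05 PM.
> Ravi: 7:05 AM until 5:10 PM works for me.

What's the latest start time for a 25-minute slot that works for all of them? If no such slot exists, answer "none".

14:25

Divya ∩ Tara: 07:00-09:30, 13:05-14:50.
Divya ∩ Tara ∩ Ravi: 07:05-09:30, 13:05-14:50.
So the common availability across everyone is 07:05-09:30, 13:05-14:50.
The last common window of at least 25 minutes is 13:05-14:50; a 25-minute meeting can start as late as 14:25 and still end by 14:50.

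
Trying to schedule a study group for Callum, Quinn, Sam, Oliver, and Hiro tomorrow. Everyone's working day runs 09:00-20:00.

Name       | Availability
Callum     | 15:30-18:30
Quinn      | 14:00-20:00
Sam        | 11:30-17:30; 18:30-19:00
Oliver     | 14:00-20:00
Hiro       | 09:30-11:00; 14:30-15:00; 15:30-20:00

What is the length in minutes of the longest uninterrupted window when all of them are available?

Callum ∩ Quinn: 15:30-18:30.
Callum ∩ Quinn ∩ Sam: 15:30-17:30.
Callum ∩ Quinn ∩ Sam ∩ Oliver: 15:30-17:30.
Callum ∩ Quinn ∩ Sam ∩ Oliver ∩ Hiro: 15:30-17:30.
So the common availability across everyone is 15:30-17:30.
The longest is 15:30-17:30 at 120 minutes.

120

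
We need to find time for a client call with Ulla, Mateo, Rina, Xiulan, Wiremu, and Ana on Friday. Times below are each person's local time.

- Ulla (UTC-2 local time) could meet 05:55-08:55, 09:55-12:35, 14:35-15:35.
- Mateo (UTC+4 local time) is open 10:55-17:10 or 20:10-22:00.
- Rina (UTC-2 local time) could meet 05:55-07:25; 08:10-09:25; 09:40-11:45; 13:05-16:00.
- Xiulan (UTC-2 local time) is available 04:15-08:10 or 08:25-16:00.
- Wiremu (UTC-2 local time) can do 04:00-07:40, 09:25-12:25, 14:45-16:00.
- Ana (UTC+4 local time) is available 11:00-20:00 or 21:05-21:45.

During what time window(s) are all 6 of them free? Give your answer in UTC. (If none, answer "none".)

Ulla in UTC: 07:55-10:55, 11:55-14:35, 16:35-17:35 (add 2h to convert from UTC-2).
Mateo in UTC: 06:55-13:10, 16:10-18:00 (subtract 4h to convert from UTC+4).
Rina in UTC: 07:55-09:25, 10:10-11:25, 11:40-13:45, 15:05-18:00 (add 2h to convert from UTC-2).
Xiulan in UTC: 06:15-10:10, 10:25-18:00 (add 2h to convert from UTC-2).
Wiremu in UTC: 06:00-09:40, 11:25-14:25, 16:45-18:00 (add 2h to convert from UTC-2).
Ana in UTC: 07:00-16:00, 17:05-17:45 (subtract 4h to convert from UTC+4).
Ulla ∩ Mateo: 07:55-10:55, 11:55-13:10, 16:35-17:35.
Ulla ∩ Mateo ∩ Rina: 07:55-09:25, 10:10-10:55, 11:55-13:10, 16:35-17:35.
Ulla ∩ Mateo ∩ Rina ∩ Xiulan: 07:55-09:25, 10:25-10:55, 11:55-13:10, 16:35-17:35.
Ulla ∩ Mateo ∩ Rina ∩ Xiulan ∩ Wiremu: 07:55-09:25, 11:55-13:10, 16:45-17:35.
Ulla ∩ Mateo ∩ Rina ∩ Xiulan ∩ Wiremu ∩ Ana: 07:55-09:25, 11:55-13:10, 17:05-17:35.
So the common availability across everyone is 07:55-09:25, 11:55-13:10, 17:05-17:35.

07:55-09:25, 11:55-13:10, 17:05-17:35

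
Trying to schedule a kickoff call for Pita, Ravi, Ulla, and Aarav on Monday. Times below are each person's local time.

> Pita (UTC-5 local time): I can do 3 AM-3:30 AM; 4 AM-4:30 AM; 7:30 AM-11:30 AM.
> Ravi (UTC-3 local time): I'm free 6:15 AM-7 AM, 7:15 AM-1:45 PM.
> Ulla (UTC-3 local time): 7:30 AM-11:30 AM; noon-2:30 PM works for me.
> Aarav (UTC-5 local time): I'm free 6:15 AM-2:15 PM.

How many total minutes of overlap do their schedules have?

Pita in UTC: 08:00-08:30, 09:00-09:30, 12:30-16:30 (add 5h to convert from UTC-5).
Ravi in UTC: 09:15-10:00, 10:15-16:45 (add 3h to convert from UTC-3).
Ulla in UTC: 10:30-14:30, 15:00-17:30 (add 3h to convert from UTC-3).
Aarav in UTC: 11:15-19:15 (add 5h to convert from UTC-5).
Pita ∩ Ravi: 09:15-09:30, 12:30-16:30.
Pita ∩ Ravi ∩ Ulla: 12:30-14:30, 15:00-16:30.
Pita ∩ Ravi ∩ Ulla ∩ Aarav: 12:30-14:30, 15:00-16:30.
Summing the common windows: 120 + 90 = 210 minutes.

210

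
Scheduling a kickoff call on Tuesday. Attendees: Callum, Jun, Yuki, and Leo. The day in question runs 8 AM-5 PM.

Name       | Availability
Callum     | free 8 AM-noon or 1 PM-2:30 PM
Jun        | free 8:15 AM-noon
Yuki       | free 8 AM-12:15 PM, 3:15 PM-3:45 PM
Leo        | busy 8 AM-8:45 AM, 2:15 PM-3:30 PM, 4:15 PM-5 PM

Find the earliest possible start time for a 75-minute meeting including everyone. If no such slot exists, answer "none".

Callum free: 08:00-12:00, 13:00-14:30.
Jun free: 08:15-12:00.
Yuki free: 08:00-12:15, 15:15-15:45.
Leo free: 08:45-14:15, 15:30-16:15 (invert busy blocks within the working day).
Callum ∩ Jun: 08:15-12:00.
Callum ∩ Jun ∩ Yuki: 08:15-12:00.
Callum ∩ Jun ∩ Yuki ∩ Leo: 08:45-12:00.
The first common window of at least 75 minutes is 08:45-12:00, so the earliest start is 08:45.

08:45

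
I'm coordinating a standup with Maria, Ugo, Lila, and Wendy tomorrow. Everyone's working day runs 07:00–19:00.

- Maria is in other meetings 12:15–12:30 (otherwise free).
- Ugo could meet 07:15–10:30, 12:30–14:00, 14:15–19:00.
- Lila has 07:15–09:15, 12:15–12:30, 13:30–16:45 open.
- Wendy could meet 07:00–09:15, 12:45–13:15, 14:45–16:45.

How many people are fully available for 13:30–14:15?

2

Maria free: 07:00-12:15, 12:30-19:00 (invert busy blocks within the working day).
Ugo free: 07:15-10:30, 12:30-14:00, 14:15-19:00.
Lila free: 07:15-09:15, 12:15-12:30, 13:30-16:45.
Wendy free: 07:00-09:15, 12:45-13:15, 14:45-16:45.
Maria and Lila can make the full 13:30-14:15 slot — that's 2.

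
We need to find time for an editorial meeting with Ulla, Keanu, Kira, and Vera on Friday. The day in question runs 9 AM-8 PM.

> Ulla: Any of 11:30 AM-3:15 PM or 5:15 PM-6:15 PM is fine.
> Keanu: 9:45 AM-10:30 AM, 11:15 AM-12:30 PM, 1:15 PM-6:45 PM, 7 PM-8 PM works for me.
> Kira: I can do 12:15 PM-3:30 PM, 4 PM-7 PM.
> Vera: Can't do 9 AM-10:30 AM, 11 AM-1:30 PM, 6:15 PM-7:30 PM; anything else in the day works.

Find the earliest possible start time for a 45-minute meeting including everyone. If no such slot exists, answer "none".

Ulla free: 11:30-15:15, 17:15-18:15.
Keanu free: 09:45-10:30, 11:15-12:30, 13:15-18:45, 19:00-20:00.
Kira free: 12:15-15:30, 16:00-19:00.
Vera free: 10:30-11:00, 13:30-18:15, 19:30-20:00 (invert busy blocks within the working day).
Ulla ∩ Keanu: 11:30-12:30, 13:15-15:15, 17:15-18:15.
Ulla ∩ Keanu ∩ Kira: 12:15-12:30, 13:15-15:15, 17:15-18:15.
Ulla ∩ Keanu ∩ Kira ∩ Vera: 13:30-15:15, 17:15-18:15.
The first common window of at least 45 minutes is 13:30-15:15, so the earliest start is 13:30.

13:30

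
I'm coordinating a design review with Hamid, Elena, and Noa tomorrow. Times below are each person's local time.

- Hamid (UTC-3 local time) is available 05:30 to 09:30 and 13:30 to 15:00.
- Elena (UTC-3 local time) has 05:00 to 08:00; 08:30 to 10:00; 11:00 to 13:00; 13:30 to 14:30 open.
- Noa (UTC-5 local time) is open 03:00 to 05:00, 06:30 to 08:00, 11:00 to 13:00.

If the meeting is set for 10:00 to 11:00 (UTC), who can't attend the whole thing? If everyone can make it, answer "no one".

Noa

Hamid in UTC: 08:30-12:30, 16:30-18:00 (add 3h to convert from UTC-3).
Elena in UTC: 08:00-11:00, 11:30-13:00, 14:00-16:00, 16:30-17:30 (add 3h to convert from UTC-3).
Noa in UTC: 08:00-10:00, 11:30-13:00, 16:00-18:00 (add 5h to convert from UTC-5).
Hamid: free for 10:00-11:00. Elena: free for 10:00-11:00. Noa: not fully free for 10:00-11:00.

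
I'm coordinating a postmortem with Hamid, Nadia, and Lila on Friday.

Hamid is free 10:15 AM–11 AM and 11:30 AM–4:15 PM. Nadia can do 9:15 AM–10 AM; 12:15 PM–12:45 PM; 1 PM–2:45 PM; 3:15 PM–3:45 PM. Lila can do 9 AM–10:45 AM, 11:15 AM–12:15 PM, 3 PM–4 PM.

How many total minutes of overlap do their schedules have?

Hamid ∩ Nadia: 12:15-12:45, 13:00-14:45, 15:15-15:45.
Hamid ∩ Nadia ∩ Lila: 15:15-15:45.
That's a single block of 30 minutes.

30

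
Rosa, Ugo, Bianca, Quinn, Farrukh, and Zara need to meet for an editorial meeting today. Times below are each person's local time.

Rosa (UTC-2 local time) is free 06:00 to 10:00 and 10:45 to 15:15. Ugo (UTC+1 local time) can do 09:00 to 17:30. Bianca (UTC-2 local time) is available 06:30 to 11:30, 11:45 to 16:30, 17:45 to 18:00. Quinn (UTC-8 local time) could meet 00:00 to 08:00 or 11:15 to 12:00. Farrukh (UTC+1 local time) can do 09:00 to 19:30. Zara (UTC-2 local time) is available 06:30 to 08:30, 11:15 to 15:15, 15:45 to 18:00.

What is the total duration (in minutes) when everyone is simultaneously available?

270

Rosa in UTC: 08:00-12:00, 12:45-17:15 (add 2h to convert from UTC-2).
Ugo in UTC: 08:00-16:30 (subtract 1h to convert from UTC+1).
Bianca in UTC: 08:30-13:30, 13:45-18:30, 19:45-20:00 (add 2h to convert from UTC-2).
Quinn in UTC: 08:00-16:00, 19:15-20:00 (add 8h to convert from UTC-8).
Farrukh in UTC: 08:00-18:30 (subtract 1h to convert from UTC+1).
Zara in UTC: 08:30-10:30, 13:15-17:15, 17:45-20:00 (add 2h to convert from UTC-2).
Rosa ∩ Ugo: 08:00-12:00, 12:45-16:30.
Rosa ∩ Ugo ∩ Bianca: 08:30-12:00, 12:45-13:30, 13:45-16:30.
Rosa ∩ Ugo ∩ Bianca ∩ Quinn: 08:30-12:00, 12:45-13:30, 13:45-16:00.
Rosa ∩ Ugo ∩ Bianca ∩ Quinn ∩ Farrukh: 08:30-12:00, 12:45-13:30, 13:45-16:00.
Rosa ∩ Ugo ∩ Bianca ∩ Quinn ∩ Farrukh ∩ Zara: 08:30-10:30, 13:15-13:30, 13:45-16:00.
So the common availability across everyone is 08:30-10:30, 13:15-13:30, 13:45-16:00.
Summing the common windows: 120 + 15 + 135 = 270 minutes.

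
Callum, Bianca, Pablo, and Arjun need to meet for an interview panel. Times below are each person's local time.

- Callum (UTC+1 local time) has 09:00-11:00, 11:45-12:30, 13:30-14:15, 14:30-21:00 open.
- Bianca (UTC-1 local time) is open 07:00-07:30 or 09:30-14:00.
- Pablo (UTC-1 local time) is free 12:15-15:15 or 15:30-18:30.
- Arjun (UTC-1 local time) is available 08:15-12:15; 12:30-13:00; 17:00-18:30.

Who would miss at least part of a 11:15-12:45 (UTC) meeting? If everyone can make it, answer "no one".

Callum in UTC: 08:00-10:00, 10:45-11:30, 12:30-13:15, 13:30-20:00 (subtract 1h to convert from UTC+1).
Bianca in UTC: 08:00-08:30, 10:30-15:00 (add 1h to convert from UTC-1).
Pablo in UTC: 13:15-16:15, 16:30-19:30 (add 1h to convert from UTC-1).
Arjun in UTC: 09:15-13:15, 13:30-14:00, 18:00-19:30 (add 1h to convert from UTC-1).
Callum: not fully free for 11:15-12:45. Bianca: free for 11:15-12:45. Pablo: not fully free for 11:15-12:45. Arjun: free for 11:15-12:45.

Callum, Pablo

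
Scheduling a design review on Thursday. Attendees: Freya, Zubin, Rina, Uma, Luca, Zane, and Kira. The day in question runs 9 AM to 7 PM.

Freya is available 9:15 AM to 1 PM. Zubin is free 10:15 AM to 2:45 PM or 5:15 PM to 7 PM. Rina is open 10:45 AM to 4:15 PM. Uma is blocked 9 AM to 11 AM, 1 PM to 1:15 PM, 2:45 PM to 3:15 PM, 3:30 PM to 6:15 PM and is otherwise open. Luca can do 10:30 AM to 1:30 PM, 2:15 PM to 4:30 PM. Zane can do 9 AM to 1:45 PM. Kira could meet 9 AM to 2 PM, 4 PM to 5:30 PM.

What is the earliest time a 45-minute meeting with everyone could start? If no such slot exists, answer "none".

11:00

Freya free: 09:15-13:00.
Zubin free: 10:15-14:45, 17:15-19:00.
Rina free: 10:45-16:15.
Uma free: 11:00-13:00, 13:15-14:45, 15:15-15:30, 18:15-19:00 (invert busy blocks within the working day).
Luca free: 10:30-13:30, 14:15-16:30.
Zane free: 09:00-13:45.
Kira free: 09:00-14:00, 16:00-17:30.
Freya ∩ Zubin: 10:15-13:00.
Freya ∩ Zubin ∩ Rina: 10:45-13:00.
Freya ∩ Zubin ∩ Rina ∩ Uma: 11:00-13:00.
Freya ∩ Zubin ∩ Rina ∩ Uma ∩ Luca: 11:00-13:00.
Freya ∩ Zubin ∩ Rina ∩ Uma ∩ Luca ∩ Zane: 11:00-13:00.
Freya ∩ Zubin ∩ Rina ∩ Uma ∩ Luca ∩ Zane ∩ Kira: 11:00-13:00.
The first common window of at least 45 minutes is 11:00-13:00, so the earliest start is 11:00.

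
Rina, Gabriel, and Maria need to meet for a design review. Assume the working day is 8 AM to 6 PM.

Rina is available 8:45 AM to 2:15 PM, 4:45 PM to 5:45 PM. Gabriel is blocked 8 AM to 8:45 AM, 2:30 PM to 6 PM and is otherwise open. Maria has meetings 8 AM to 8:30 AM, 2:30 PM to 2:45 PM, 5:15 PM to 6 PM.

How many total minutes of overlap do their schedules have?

Rina free: 08:45-14:15, 16:45-17:45.
Gabriel free: 08:45-14:30 (invert busy blocks within the working day).
Maria free: 08:30-14:30, 14:45-17:15 (invert busy blocks within the working day).
Rina ∩ Gabriel: 08:45-14:15.
Rina ∩ Gabriel ∩ Maria: 08:45-14:15.
That's a single block of 330 minutes.

330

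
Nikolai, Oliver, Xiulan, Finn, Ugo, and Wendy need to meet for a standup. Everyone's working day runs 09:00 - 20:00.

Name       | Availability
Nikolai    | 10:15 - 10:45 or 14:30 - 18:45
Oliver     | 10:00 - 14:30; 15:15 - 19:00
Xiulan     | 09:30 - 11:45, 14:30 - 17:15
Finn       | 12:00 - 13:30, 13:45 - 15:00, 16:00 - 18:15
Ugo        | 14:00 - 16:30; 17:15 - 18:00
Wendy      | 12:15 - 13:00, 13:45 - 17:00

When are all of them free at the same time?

Nikolai ∩ Oliver: 10:15-10:45, 15:15-18:45.
Nikolai ∩ Oliver ∩ Xiulan: 10:15-10:45, 15:15-17:15.
Nikolai ∩ Oliver ∩ Xiulan ∩ Finn: 16:00-17:15.
Nikolai ∩ Oliver ∩ Xiulan ∩ Finn ∩ Ugo: 16:00-16:30.
Nikolai ∩ Oliver ∩ Xiulan ∩ Finn ∩ Ugo ∩ Wendy: 16:00-16:30.

16:00-16:30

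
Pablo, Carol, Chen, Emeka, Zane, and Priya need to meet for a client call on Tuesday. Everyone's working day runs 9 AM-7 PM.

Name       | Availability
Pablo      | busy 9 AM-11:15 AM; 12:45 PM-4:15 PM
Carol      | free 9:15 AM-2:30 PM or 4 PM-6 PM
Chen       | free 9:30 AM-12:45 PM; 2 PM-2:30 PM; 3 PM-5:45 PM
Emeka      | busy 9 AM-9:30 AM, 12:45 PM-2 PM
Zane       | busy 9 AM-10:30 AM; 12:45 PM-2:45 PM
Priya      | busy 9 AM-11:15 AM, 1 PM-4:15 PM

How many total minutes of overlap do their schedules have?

Pablo free: 11:15-12:45, 16:15-19:00 (invert busy blocks within the working day).
Carol free: 09:15-14:30, 16:00-18:00.
Chen free: 09:30-12:45, 14:00-14:30, 15:00-17:45.
Emeka free: 09:30-12:45, 14:00-19:00 (invert busy blocks within the working day).
Zane free: 10:30-12:45, 14:45-19:00 (invert busy blocks within the working day).
Priya free: 11:15-13:00, 16:15-19:00 (invert busy blocks within the working day).
Pablo ∩ Carol: 11:15-12:45, 16:15-18:00.
Pablo ∩ Carol ∩ Chen: 11:15-12:45, 16:15-17:45.
Pablo ∩ Carol ∩ Chen ∩ Emeka: 11:15-12:45, 16:15-17:45.
Pablo ∩ Carol ∩ Chen ∩ Emeka ∩ Zane: 11:15-12:45, 16:15-17:45.
Pablo ∩ Carol ∩ Chen ∩ Emeka ∩ Zane ∩ Priya: 11:15-12:45, 16:15-17:45.
Summing the common windows: 90 + 90 = 180 minutes.

180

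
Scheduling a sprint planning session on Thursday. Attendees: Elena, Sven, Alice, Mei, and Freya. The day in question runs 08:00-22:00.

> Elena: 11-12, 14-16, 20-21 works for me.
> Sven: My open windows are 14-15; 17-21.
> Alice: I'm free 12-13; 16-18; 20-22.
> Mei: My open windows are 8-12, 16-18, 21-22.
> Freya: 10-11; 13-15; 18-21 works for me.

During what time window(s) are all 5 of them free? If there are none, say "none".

none

Elena ∩ Sven: 14:00-15:00, 20:00-21:00.
Elena ∩ Sven ∩ Alice: 20:00-21:00.
Elena ∩ Sven ∩ Alice ∩ Mei: ∅.
Elena ∩ Sven ∩ Alice ∩ Mei ∩ Freya: ∅.
There is no time when everyone is free.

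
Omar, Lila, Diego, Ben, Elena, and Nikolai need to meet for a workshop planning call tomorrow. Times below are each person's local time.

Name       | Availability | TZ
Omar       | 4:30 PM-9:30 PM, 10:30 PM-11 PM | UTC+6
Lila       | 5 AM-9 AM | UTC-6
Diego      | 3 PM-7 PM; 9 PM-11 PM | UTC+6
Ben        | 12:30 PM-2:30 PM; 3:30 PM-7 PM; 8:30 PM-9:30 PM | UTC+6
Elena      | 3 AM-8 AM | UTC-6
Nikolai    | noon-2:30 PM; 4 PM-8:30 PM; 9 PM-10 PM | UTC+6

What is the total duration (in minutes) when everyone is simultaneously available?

Omar in UTC: 10:30-15:30, 16:30-17:00 (subtract 6h to convert from UTC+6).
Lila in UTC: 11:00-15:00 (add 6h to convert from UTC-6).
Diego in UTC: 09:00-13:00, 15:00-17:00 (subtract 6h to convert from UTC+6).
Ben in UTC: 06:30-08:30, 09:30-13:00, 14:30-15:30 (subtract 6h to convert from UTC+6).
Elena in UTC: 09:00-14:00 (add 6h to convert from UTC-6).
Nikolai in UTC: 06:00-08:30, 10:00-14:30, 15:00-16:00 (subtract 6h to convert from UTC+6).
Omar ∩ Lila: 11:00-15:00.
Omar ∩ Lila ∩ Diego: 11:00-13:00.
Omar ∩ Lila ∩ Diego ∩ Ben: 11:00-13:00.
Omar ∩ Lila ∩ Diego ∩ Ben ∩ Elena: 11:00-13:00.
Omar ∩ Lila ∩ Diego ∩ Ben ∩ Elena ∩ Nikolai: 11:00-13:00.
So the common availability across everyone is 11:00-13:00.
That's a single block of 120 minutes.

120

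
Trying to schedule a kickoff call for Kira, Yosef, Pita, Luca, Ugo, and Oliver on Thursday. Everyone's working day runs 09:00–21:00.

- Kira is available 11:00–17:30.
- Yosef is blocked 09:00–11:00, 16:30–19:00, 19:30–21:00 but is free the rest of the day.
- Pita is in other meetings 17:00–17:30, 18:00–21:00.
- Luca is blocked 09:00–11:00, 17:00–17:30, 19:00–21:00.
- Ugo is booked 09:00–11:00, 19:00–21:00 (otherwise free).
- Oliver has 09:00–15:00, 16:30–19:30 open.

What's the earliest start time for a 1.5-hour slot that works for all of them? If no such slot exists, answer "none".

Kira free: 11:00-17:30.
Yosef free: 11:00-16:30, 19:00-19:30 (invert busy blocks within the working day).
Pita free: 09:00-17:00, 17:30-18:00 (invert busy blocks within the working day).
Luca free: 11:00-17:00, 17:30-19:00 (invert busy blocks within the working day).
Ugo free: 11:00-19:00 (invert busy blocks within the working day).
Oliver free: 09:00-15:00, 16:30-19:30.
Kira ∩ Yosef: 11:00-16:30.
Kira ∩ Yosef ∩ Pita: 11:00-16:30.
Kira ∩ Yosef ∩ Pita ∩ Luca: 11:00-16:30.
Kira ∩ Yosef ∩ Pita ∩ Luca ∩ Ugo: 11:00-16:30.
Kira ∩ Yosef ∩ Pita ∩ Luca ∩ Ugo ∩ Oliver: 11:00-15:00.
Those are the intersection windows.
The first common window of at least 90 minutes is 11:00-15:00, so the earliest start is 11:00.

11:00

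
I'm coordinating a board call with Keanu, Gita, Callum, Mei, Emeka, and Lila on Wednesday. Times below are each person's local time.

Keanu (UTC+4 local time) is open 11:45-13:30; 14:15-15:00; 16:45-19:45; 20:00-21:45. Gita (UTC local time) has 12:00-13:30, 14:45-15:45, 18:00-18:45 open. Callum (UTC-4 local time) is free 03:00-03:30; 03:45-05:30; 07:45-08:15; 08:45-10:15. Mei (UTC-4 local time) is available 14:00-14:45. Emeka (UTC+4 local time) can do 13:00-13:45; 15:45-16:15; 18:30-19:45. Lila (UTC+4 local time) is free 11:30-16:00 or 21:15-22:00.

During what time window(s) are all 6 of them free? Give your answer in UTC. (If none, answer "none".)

none

Keanu in UTC: 07:45-09:30, 10:15-11:00, 12:45-15:45, 16:00-17:45 (subtract 4h to convert from UTC+4).
Gita in UTC: 12:00-13:30, 14:45-15:45, 18:00-18:45.
Callum in UTC: 07:00-07:30, 07:45-09:30, 11:45-12:15, 12:45-14:15 (add 4h to convert from UTC-4).
Mei in UTC: 18:00-18:45 (add 4h to convert from UTC-4).
Emeka in UTC: 09:00-09:45, 11:45-12:15, 14:30-15:45 (subtract 4h to convert from UTC+4).
Lila in UTC: 07:30-12:00, 17:15-18:00 (subtract 4h to convert from UTC+4).
Keanu ∩ Gita: 12:45-13:30, 14:45-15:45.
Keanu ∩ Gita ∩ Callum: 12:45-13:30.
Keanu ∩ Gita ∩ Callum ∩ Mei: ∅.
Keanu ∩ Gita ∩ Callum ∩ Mei ∩ Emeka: ∅.
Keanu ∩ Gita ∩ Callum ∩ Mei ∩ Emeka ∩ Lila: ∅.
There is no time when everyone is free.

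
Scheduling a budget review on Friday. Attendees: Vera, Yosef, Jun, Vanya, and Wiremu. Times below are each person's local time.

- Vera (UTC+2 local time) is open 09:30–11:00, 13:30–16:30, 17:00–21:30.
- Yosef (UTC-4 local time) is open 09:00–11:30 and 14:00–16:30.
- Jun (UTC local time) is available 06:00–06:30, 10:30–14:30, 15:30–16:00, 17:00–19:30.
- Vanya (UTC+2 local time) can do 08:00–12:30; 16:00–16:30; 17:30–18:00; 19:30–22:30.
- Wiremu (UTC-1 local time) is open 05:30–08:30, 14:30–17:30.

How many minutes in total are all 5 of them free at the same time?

30

Vera in UTC: 07:30-09:00, 11:30-14:30, 15:00-19:30 (subtract 2h to convert from UTC+2).
Yosef in UTC: 13:00-15:30, 18:00-20:30 (add 4h to convert from UTC-4).
Jun in UTC: 06:00-06:30, 10:30-14:30, 15:30-16:00, 17:00-19:30.
Vanya in UTC: 06:00-10:30, 14:00-14:30, 15:30-16:00, 17:30-20:30 (subtract 2h to convert from UTC+2).
Wiremu in UTC: 06:30-09:30, 15:30-18:30 (add 1h to convert from UTC-1).
Vera ∩ Yosef: 13:00-14:30, 15:00-15:30, 18:00-19:30.
Vera ∩ Yosef ∩ Jun: 13:00-14:30, 18:00-19:30.
Vera ∩ Yosef ∩ Jun ∩ Vanya: 14:00-14:30, 18:00-19:30.
Vera ∩ Yosef ∩ Jun ∩ Vanya ∩ Wiremu: 18:00-18:30.
That's a single block of 30 minutes.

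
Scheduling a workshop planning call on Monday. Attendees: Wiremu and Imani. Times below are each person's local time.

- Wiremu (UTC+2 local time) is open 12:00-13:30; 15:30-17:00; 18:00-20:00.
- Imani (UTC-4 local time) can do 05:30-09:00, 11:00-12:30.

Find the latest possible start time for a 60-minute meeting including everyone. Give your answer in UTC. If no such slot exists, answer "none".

Wiremu in UTC: 10:00-11:30, 13:30-15:00, 16:00-18:00 (subtract 2h to convert from UTC+2).
Imani in UTC: 09:30-13:00, 15:00-16:30 (add 4h to convert from UTC-4).
Wiremu ∩ Imani: 10:00-11:30, 16:00-16:30.
So the common availability across everyone is 10:00-11:30, 16:00-16:30.
The last common window of at least 60 minutes is 10:00-11:30; a 60-minute meeting can start as late as 10:30 and still end by 11:30.

10:30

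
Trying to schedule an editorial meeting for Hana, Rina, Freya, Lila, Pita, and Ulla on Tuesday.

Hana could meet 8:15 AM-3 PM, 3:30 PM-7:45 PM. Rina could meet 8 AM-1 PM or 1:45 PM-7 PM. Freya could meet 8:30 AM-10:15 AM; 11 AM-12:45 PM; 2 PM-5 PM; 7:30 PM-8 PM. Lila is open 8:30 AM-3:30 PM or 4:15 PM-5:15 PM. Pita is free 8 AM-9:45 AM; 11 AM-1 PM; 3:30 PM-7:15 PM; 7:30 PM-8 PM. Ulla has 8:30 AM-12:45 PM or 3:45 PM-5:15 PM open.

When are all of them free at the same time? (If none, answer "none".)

08:30-09:45, 11:00-12:45, 16:15-17:00

Hana ∩ Rina: 08:15-13:00, 13:45-15:00, 15:30-19:00.
Hana ∩ Rina ∩ Freya: 08:30-10:15, 11:00-12:45, 14:00-15:00, 15:30-17:00.
Hana ∩ Rina ∩ Freya ∩ Lila: 08:30-10:15, 11:00-12:45, 14:00-15:00, 16:15-17:00.
Hana ∩ Rina ∩ Freya ∩ Lila ∩ Pita: 08:30-09:45, 11:00-12:45, 16:15-17:00.
Hana ∩ Rina ∩ Freya ∩ Lila ∩ Pita ∩ Ulla: 08:30-09:45, 11:00-12:45, 16:15-17:00.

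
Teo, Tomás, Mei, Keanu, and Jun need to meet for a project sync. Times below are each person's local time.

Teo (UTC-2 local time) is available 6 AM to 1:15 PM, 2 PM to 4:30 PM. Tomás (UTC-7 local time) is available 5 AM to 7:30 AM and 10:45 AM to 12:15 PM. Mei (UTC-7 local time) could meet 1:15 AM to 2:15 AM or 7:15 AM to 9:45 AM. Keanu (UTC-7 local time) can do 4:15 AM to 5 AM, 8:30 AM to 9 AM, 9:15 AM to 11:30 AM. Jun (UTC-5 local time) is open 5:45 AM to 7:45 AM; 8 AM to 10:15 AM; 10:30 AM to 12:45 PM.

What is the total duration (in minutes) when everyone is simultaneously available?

0

Teo in UTC: 08:00-15:15, 16:00-18:30 (add 2h to convert from UTC-2).
Tomás in UTC: 12:00-14:30, 17:45-19:15 (add 7h to convert from UTC-7).
Mei in UTC: 08:15-09:15, 14:15-16:45 (add 7h to convert from UTC-7).
Keanu in UTC: 11:15-12:00, 15:30-16:00, 16:15-18:30 (add 7h to convert from UTC-7).
Jun in UTC: 10:45-12:45, 13:00-15:15, 15:30-17:45 (add 5h to convert from UTC-5).
Teo ∩ Tomás: 12:00-14:30, 17:45-18:30.
Teo ∩ Tomás ∩ Mei: 14:15-14:30.
Teo ∩ Tomás ∩ Mei ∩ Keanu: ∅.
Teo ∩ Tomás ∩ Mei ∩ Keanu ∩ Jun: ∅.
There is no time when everyone is free.
There is no common window, so the total is 0 minutes.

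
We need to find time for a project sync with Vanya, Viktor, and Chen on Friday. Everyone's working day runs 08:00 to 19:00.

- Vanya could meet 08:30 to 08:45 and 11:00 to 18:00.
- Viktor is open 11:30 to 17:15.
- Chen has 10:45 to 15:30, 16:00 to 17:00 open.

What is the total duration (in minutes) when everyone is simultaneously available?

Vanya ∩ Viktor: 11:30-17:15.
Vanya ∩ Viktor ∩ Chen: 11:30-15:30, 16:00-17:00.
Summing the common windows: 240 + 60 = 300 minutes.

300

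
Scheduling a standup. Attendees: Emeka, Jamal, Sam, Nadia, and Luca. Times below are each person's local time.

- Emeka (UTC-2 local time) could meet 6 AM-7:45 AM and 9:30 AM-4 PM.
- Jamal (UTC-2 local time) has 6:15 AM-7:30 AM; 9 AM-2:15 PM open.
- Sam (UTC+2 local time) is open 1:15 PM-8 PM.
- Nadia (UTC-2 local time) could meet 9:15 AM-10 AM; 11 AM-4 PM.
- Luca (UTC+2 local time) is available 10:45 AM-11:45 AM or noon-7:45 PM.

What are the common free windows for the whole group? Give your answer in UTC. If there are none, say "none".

Emeka in UTC: 08:00-09:45, 11:30-18:00 (add 2h to convert from UTC-2).
Jamal in UTC: 08:15-09:30, 11:00-16:15 (add 2h to convert from UTC-2).
Sam in UTC: 11:15-18:00 (subtract 2h to convert from UTC+2).
Nadia in UTC: 11:15-12:00, 13:00-18:00 (add 2h to convert from UTC-2).
Luca in UTC: 08:45-09:45, 10:00-17:45 (subtract 2h to convert from UTC+2).
Emeka ∩ Jamal: 08:15-09:30, 11:30-16:15.
Emeka ∩ Jamal ∩ Sam: 11:30-16:15.
Emeka ∩ Jamal ∩ Sam ∩ Nadia: 11:30-12:00, 13:00-16:15.
Emeka ∩ Jamal ∩ Sam ∩ Nadia ∩ Luca: 11:30-12:00, 13:00-16:15.

11:30-12:00, 13:00-16:15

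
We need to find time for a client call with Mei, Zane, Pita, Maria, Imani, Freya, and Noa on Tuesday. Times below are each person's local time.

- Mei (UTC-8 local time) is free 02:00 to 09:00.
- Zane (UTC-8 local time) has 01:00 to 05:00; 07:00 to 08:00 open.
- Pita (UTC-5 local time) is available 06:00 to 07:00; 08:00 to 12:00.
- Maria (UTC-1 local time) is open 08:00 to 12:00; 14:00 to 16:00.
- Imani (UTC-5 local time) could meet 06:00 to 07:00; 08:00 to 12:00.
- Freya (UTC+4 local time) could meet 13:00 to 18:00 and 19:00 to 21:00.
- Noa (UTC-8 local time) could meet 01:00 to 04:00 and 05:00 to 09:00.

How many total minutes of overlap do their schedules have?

120

Mei in UTC: 10:00-17:00 (add 8h to convert from UTC-8).
Zane in UTC: 09:00-13:00, 15:00-16:00 (add 8h to convert from UTC-8).
Pita in UTC: 11:00-12:00, 13:00-17:00 (add 5h to convert from UTC-5).
Maria in UTC: 09:00-13:00, 15:00-17:00 (add 1h to convert from UTC-1).
Imani in UTC: 11:00-12:00, 13:00-17:00 (add 5h to convert from UTC-5).
Freya in UTC: 09:00-14:00, 15:00-17:00 (subtract 4h to convert from UTC+4).
Noa in UTC: 09:00-12:00, 13:00-17:00 (add 8h to convert from UTC-8).
Mei ∩ Zane: 10:00-13:00, 15:00-16:00.
Mei ∩ Zane ∩ Pita: 11:00-12:00, 15:00-16:00.
Mei ∩ Zane ∩ Pita ∩ Maria: 11:00-12:00, 15:00-16:00.
Mei ∩ Zane ∩ Pita ∩ Maria ∩ Imani: 11:00-12:00, 15:00-16:00.
Mei ∩ Zane ∩ Pita ∩ Maria ∩ Imani ∩ Freya: 11:00-12:00, 15:00-16:00.
Mei ∩ Zane ∩ Pita ∩ Maria ∩ Imani ∩ Freya ∩ Noa: 11:00-12:00, 15:00-16:00.
Those are the intersection windows.
Summing the common windows: 60 + 60 = 120 minutes.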